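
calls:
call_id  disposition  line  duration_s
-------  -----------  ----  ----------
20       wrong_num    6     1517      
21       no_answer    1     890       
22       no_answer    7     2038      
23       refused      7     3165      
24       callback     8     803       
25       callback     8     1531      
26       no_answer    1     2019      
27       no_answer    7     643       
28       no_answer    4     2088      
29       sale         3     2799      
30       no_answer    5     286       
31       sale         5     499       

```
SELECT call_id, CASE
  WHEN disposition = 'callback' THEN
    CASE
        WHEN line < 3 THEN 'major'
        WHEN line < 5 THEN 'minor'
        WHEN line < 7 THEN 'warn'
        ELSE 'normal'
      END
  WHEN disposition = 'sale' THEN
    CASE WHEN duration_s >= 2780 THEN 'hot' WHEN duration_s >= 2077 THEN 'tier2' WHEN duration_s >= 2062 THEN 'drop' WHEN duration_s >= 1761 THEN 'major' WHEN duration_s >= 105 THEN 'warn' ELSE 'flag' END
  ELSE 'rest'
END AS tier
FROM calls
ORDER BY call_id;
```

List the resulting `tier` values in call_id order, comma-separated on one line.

call_id=20: disposition='wrong_num' → outer ELSE → rest
call_id=21: disposition='no_answer' → outer ELSE → rest
call_id=22: disposition='no_answer' → outer ELSE → rest
call_id=23: disposition='refused' → outer ELSE → rest
call_id=24: disposition='callback' → inner[ELSE] → normal
call_id=25: disposition='callback' → inner[ELSE] → normal
call_id=26: disposition='no_answer' → outer ELSE → rest
call_id=27: disposition='no_answer' → outer ELSE → rest
call_id=28: disposition='no_answer' → outer ELSE → rest
call_id=29: disposition='sale' → inner[duration_s >= 2780] → hot
call_id=30: disposition='no_answer' → outer ELSE → rest
call_id=31: disposition='sale' → inner[duration_s >= 105] → warn

rest, rest, rest, rest, normal, normal, rest, rest, rest, hot, rest, warn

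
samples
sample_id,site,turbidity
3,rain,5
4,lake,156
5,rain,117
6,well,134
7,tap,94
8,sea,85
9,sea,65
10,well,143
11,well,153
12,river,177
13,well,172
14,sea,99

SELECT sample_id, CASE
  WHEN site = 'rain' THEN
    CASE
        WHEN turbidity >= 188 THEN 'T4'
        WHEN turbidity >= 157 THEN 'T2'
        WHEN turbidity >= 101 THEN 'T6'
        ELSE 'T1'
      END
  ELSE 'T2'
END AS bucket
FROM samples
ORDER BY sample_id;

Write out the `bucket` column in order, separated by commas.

T1, T2, T6, T2, T2, T2, T2, T2, T2, T2, T2, T2

sample_id=3: site='rain' → inner[ELSE] → T1
sample_id=4: site='lake' → outer ELSE → T2
sample_id=5: site='rain' → inner[turbidity >= 101] → T6
sample_id=6: site='well' → outer ELSE → T2
sample_id=7: site='tap' → outer ELSE → T2
sample_id=8: site='sea' → outer ELSE → T2
sample_id=9: site='sea' → outer ELSE → T2
sample_id=10: site='well' → outer ELSE → T2
sample_id=11: site='well' → outer ELSE → T2
sample_id=12: site='river' → outer ELSE → T2
sample_id=13: site='well' → outer ELSE → T2
sample_id=14: site='sea' → outer ELSE → T2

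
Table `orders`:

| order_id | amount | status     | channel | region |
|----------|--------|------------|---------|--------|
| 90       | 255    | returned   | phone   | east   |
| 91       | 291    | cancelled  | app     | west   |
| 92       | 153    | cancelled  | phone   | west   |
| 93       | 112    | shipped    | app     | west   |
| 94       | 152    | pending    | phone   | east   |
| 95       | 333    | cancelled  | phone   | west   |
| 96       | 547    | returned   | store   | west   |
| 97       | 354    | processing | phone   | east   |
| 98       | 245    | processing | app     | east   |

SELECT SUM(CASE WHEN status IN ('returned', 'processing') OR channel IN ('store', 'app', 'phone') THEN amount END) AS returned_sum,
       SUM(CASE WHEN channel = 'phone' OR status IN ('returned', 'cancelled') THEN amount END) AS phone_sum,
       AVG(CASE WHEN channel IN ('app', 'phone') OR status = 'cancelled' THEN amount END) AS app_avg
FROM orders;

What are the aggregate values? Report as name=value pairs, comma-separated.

returned_sum=2442, phone_sum=2085, app_avg=236.875

[returned_sum: status IN ('returned', 'processing') OR channel IN ('store', 'app', 'phone')]
order_id=90: ✓ → 255
order_id=91: ✓ → 291
order_id=92: ✓ → 153
order_id=93: ✓ → 112
order_id=94: ✓ → 152
order_id=95: ✓ → 333
order_id=96: ✓ → 547
order_id=97: ✓ → 354
order_id=98: ✓ → 245
returned_sum = 255 + 291 + 153 + 112 + 152 + 333 + 547 + 354 + 245 = 2442
—
[phone_sum: channel = 'phone' OR status IN ('returned', 'cancelled')]
order_id=90: ✓ → 255
order_id=91: ✓ → 291
order_id=92: ✓ → 153
order_id=93: ✗
order_id=94: ✓ → 152
order_id=95: ✓ → 333
order_id=96: ✓ → 547
order_id=97: ✓ → 354
order_id=98: ✗
phone_sum = 255 + 291 + 153 + 152 + 333 + 547 + 354 = 2085
—
[app_avg: channel IN ('app', 'phone') OR status = 'cancelled']
order_id=90: ✓ → 255
order_id=91: ✓ → 291
order_id=92: ✓ → 153
order_id=93: ✓ → 112
order_id=94: ✓ → 152
order_id=95: ✓ → 333
order_id=96: ✗
order_id=97: ✓ → 354
order_id=98: ✓ → 245
app_avg = (255 + 291 + 153 + 112 + 152 + 333 + 354 + 245) / 8 = 236.875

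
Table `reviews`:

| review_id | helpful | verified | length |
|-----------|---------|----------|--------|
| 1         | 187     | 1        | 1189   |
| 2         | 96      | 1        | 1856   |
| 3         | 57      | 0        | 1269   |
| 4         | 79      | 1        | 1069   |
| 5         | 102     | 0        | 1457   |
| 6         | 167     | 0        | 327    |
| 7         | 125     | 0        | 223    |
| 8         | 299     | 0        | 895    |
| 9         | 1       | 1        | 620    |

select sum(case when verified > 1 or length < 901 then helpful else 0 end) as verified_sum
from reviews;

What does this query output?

592

review_id=1: ✗
review_id=2: ✗
review_id=3: ✗
review_id=4: ✗
review_id=5: ✗
review_id=6: ✓ → 167
review_id=7: ✓ → 125
review_id=8: ✓ → 299
review_id=9: ✓ → 1
verified_sum = 167 + 125 + 299 + 1 = 592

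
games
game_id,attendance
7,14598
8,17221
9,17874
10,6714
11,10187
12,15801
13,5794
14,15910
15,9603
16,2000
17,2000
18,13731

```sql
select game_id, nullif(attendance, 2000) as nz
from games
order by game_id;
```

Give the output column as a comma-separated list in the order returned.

game_id=7: attendance=14598 vs 2000: differ → 14598
game_id=8: attendance=17221 vs 2000: differ → 17221
game_id=9: attendance=17874 vs 2000: differ → 17874
game_id=10: attendance=6714 vs 2000: differ → 6714
game_id=11: attendance=10187 vs 2000: differ → 10187
game_id=12: attendance=15801 vs 2000: differ → 15801
game_id=13: attendance=5794 vs 2000: differ → 5794
game_id=14: attendance=15910 vs 2000: differ → 15910
game_id=15: attendance=9603 vs 2000: differ → 9603
game_id=16: attendance=2000 vs 2000: equal → NULL
game_id=17: attendance=2000 vs 2000: equal → NULL
game_id=18: attendance=13731 vs 2000: differ → 13731

14598, 17221, 17874, 6714, 10187, 15801, 5794, 15910, 9603, NULL, NULL, 13731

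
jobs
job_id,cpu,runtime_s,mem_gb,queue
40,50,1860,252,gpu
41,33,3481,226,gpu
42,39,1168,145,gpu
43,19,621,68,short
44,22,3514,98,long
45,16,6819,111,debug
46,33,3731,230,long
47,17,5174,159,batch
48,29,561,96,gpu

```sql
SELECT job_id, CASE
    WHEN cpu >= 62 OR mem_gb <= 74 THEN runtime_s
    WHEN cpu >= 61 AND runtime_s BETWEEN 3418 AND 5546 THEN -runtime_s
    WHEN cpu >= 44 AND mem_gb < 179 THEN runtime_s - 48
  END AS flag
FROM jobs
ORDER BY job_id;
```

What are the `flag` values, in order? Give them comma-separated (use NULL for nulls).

NULL, NULL, NULL, 621, NULL, NULL, NULL, NULL, NULL

job_id=40: (no match → NULL) → NULL
job_id=41: (no match → NULL) → NULL
job_id=42: (no match → NULL) → NULL
job_id=43: cpu >= 62 OR mem_gb <= 74 → 621
job_id=44: (no match → NULL) → NULL
job_id=45: (no match → NULL) → NULL
job_id=46: (no match → NULL) → NULL
job_id=47: (no match → NULL) → NULL
job_id=48: (no match → NULL) → NULL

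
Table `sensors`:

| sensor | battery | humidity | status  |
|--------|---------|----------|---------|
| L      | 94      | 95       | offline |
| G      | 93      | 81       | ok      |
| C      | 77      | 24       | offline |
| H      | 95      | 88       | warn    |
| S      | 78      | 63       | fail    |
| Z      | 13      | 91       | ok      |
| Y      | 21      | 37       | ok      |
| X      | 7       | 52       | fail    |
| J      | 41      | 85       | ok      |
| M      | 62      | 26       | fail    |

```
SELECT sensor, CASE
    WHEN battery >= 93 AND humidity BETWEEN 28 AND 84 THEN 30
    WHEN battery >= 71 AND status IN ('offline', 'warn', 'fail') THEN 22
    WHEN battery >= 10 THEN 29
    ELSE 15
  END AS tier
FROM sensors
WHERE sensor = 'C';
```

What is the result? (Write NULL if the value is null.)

22

sensor = C: battery=77, humidity=24, status=offline.
battery >= 93 AND humidity BETWEEN 28 AND 84 → false
battery >= 71 AND status IN ('offline', 'warn', 'fail') → true → 22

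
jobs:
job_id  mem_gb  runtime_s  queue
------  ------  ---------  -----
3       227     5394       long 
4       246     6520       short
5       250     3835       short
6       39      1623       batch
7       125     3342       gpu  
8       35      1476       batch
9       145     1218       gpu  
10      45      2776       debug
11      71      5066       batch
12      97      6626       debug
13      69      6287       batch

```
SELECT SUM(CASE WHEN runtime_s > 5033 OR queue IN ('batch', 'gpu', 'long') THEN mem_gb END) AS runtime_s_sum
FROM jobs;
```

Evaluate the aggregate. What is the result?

1054

job_id=3: ✓ → 227
job_id=4: ✓ → 246
job_id=5: ✗
job_id=6: ✓ → 39
job_id=7: ✓ → 125
job_id=8: ✓ → 35
job_id=9: ✓ → 145
job_id=10: ✗
job_id=11: ✓ → 71
job_id=12: ✓ → 97
job_id=13: ✓ → 69
runtime_s_sum = 227 + 246 + 39 + 125 + 35 + 145 + 71 + 97 + 69 = 1054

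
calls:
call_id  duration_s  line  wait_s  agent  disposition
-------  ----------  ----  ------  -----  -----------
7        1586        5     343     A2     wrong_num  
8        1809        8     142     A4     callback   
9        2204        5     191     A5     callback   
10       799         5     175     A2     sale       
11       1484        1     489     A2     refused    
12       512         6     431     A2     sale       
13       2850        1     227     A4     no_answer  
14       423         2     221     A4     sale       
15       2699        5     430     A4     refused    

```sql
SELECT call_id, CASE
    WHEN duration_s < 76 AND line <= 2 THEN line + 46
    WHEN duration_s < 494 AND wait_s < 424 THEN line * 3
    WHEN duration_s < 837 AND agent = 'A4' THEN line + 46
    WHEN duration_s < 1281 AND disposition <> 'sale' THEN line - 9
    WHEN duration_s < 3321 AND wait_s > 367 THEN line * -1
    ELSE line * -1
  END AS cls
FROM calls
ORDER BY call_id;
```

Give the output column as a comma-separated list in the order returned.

call_id=7: ELSE → -5
call_id=8: ELSE → -8
call_id=9: ELSE → -5
call_id=10: ELSE → -5
call_id=11: duration_s < 3321 AND wait_s > 367 → -1
call_id=12: duration_s < 3321 AND wait_s > 367 → -6
call_id=13: ELSE → -1
call_id=14: duration_s < 494 AND wait_s < 424 → 6
call_id=15: duration_s < 3321 AND wait_s > 367 → -5

-5, -8, -5, -5, -1, -6, -1, 6, -5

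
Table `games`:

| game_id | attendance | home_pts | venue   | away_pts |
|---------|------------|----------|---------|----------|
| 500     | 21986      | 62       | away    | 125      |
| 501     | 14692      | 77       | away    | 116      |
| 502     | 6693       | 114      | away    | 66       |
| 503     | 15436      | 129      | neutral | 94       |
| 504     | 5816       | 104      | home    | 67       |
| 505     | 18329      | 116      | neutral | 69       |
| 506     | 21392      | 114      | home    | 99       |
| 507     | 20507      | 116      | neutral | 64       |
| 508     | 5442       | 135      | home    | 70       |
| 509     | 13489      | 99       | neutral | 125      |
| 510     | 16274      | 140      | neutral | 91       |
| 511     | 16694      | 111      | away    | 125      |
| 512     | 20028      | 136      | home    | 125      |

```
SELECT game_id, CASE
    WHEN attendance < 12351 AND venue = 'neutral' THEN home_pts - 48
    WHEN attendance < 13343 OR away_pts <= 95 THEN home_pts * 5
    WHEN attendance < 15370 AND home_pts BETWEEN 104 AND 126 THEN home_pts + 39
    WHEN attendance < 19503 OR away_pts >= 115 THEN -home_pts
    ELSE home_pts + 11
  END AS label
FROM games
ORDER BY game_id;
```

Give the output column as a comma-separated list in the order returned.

-62, -77, 570, 645, 520, 580, 125, 580, 675, -99, 700, -111, -136

game_id=500: attendance < 19503 OR away_pts >= 115 → -62
game_id=501: attendance < 19503 OR away_pts >= 115 → -77
game_id=502: attendance < 13343 OR away_pts <= 95 → 570
game_id=503: attendance < 13343 OR away_pts <= 95 → 645
game_id=504: attendance < 13343 OR away_pts <= 95 → 520
game_id=505: attendance < 13343 OR away_pts <= 95 → 580
game_id=506: ELSE → 125
game_id=507: attendance < 13343 OR away_pts <= 95 → 580
game_id=508: attendance < 13343 OR away_pts <= 95 → 675
game_id=509: attendance < 19503 OR away_pts >= 115 → -99
game_id=510: attendance < 13343 OR away_pts <= 95 → 700
game_id=511: attendance < 19503 OR away_pts >= 115 → -111
game_id=512: attendance < 19503 OR away_pts >= 115 → -136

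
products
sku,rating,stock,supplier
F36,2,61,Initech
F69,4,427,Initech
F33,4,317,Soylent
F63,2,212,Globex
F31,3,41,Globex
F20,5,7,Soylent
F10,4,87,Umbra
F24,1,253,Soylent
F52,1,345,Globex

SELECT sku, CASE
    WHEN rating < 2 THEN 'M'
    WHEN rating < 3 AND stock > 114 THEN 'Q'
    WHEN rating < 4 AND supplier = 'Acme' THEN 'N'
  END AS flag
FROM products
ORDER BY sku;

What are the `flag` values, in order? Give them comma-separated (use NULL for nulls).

NULL, NULL, M, NULL, NULL, NULL, M, Q, NULL

sku=F10: (no match → NULL) → NULL
sku=F20: (no match → NULL) → NULL
sku=F24: rating < 2 → M
sku=F31: (no match → NULL) → NULL
sku=F33: (no match → NULL) → NULL
sku=F36: (no match → NULL) → NULL
sku=F52: rating < 2 → M
sku=F63: rating < 3 AND stock > 114 → Q
sku=F69: (no match → NULL) → NULL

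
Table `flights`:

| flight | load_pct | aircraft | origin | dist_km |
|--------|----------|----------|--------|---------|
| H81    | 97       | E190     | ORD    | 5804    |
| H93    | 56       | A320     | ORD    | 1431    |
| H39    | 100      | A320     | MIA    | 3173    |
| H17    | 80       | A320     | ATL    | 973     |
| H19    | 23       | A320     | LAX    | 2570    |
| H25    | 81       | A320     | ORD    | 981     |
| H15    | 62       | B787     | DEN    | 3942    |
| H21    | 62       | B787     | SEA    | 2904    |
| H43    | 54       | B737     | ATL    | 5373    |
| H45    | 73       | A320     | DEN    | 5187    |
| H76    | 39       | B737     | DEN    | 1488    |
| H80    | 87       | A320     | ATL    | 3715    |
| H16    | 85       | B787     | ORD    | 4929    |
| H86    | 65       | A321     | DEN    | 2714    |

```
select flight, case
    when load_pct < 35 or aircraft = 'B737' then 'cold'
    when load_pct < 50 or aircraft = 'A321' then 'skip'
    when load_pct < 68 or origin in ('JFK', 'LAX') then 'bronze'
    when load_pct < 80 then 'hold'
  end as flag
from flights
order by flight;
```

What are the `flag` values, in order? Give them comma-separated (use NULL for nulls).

flight=H15: load_pct < 68 or origin in ('JFK', 'LAX') → bronze
flight=H16: (no match → NULL) → NULL
flight=H17: (no match → NULL) → NULL
flight=H19: load_pct < 35 or aircraft = 'B737' → cold
flight=H21: load_pct < 68 or origin in ('JFK', 'LAX') → bronze
flight=H25: (no match → NULL) → NULL
flight=H39: (no match → NULL) → NULL
flight=H43: load_pct < 35 or aircraft = 'B737' → cold
flight=H45: load_pct < 80 → hold
flight=H76: load_pct < 35 or aircraft = 'B737' → cold
flight=H80: (no match → NULL) → NULL
flight=H81: (no match → NULL) → NULL
flight=H86: load_pct < 50 or aircraft = 'A321' → skip
flight=H93: load_pct < 68 or origin in ('JFK', 'LAX') → bronze

bronze, NULL, NULL, cold, bronze, NULL, NULL, cold, hold, cold, NULL, NULL, skip, bronze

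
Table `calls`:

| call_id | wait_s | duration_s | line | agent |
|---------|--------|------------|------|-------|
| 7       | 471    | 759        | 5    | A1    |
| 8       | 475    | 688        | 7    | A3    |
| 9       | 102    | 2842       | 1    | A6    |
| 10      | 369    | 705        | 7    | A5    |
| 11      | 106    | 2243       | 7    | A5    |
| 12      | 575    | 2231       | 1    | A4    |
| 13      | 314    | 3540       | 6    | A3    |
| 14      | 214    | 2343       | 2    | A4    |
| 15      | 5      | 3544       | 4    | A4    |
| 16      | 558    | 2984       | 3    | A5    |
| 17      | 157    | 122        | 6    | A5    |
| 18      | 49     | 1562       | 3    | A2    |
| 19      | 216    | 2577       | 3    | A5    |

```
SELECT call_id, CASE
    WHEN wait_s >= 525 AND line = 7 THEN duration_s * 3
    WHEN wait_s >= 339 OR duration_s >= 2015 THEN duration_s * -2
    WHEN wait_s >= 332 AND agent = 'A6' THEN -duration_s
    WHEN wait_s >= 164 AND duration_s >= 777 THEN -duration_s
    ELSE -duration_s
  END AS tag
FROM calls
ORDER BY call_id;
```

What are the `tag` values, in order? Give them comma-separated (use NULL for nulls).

-1518, -1376, -5684, -1410, -4486, -4462, -7080, -4686, -7088, -5968, -122, -1562, -5154

call_id=7: wait_s >= 339 OR duration_s >= 2015 → -1518
call_id=8: wait_s >= 339 OR duration_s >= 2015 → -1376
call_id=9: wait_s >= 339 OR duration_s >= 2015 → -5684
call_id=10: wait_s >= 339 OR duration_s >= 2015 → -1410
call_id=11: wait_s >= 339 OR duration_s >= 2015 → -4486
call_id=12: wait_s >= 339 OR duration_s >= 2015 → -4462
call_id=13: wait_s >= 339 OR duration_s >= 2015 → -7080
call_id=14: wait_s >= 339 OR duration_s >= 2015 → -4686
call_id=15: wait_s >= 339 OR duration_s >= 2015 → -7088
call_id=16: wait_s >= 339 OR duration_s >= 2015 → -5968
call_id=17: ELSE → -122
call_id=18: ELSE → -1562
call_id=19: wait_s >= 339 OR duration_s >= 2015 → -5154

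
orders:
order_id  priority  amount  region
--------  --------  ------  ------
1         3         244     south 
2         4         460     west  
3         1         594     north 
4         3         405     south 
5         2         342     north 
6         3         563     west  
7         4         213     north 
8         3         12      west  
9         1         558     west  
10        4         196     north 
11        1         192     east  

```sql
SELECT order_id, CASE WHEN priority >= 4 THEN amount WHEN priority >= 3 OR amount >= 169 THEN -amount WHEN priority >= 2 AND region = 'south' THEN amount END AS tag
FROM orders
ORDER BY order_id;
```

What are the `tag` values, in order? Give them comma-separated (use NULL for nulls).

order_id=1: priority >= 3 OR amount >= 169 → -244
order_id=2: priority >= 4 → 460
order_id=3: priority >= 3 OR amount >= 169 → -594
order_id=4: priority >= 3 OR amount >= 169 → -405
order_id=5: priority >= 3 OR amount >= 169 → -342
order_id=6: priority >= 3 OR amount >= 169 → -563
order_id=7: priority >= 4 → 213
order_id=8: priority >= 3 OR amount >= 169 → -12
order_id=9: priority >= 3 OR amount >= 169 → -558
order_id=10: priority >= 4 → 196
order_id=11: priority >= 3 OR amount >= 169 → -192

-244, 460, -594, -405, -342, -563, 213, -12, -558, 196, -192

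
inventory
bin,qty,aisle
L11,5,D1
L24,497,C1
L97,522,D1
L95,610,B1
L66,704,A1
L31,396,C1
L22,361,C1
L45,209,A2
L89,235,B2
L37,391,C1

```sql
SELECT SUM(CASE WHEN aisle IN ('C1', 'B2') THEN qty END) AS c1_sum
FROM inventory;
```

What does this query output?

1880

bin=L11: ✗
bin=L24: ✓ → 497
bin=L97: ✗
bin=L95: ✗
bin=L66: ✗
bin=L31: ✓ → 396
bin=L22: ✓ → 361
bin=L45: ✗
bin=L89: ✓ → 235
bin=L37: ✓ → 391
c1_sum = 497 + 396 + 361 + 235 + 391 = 1880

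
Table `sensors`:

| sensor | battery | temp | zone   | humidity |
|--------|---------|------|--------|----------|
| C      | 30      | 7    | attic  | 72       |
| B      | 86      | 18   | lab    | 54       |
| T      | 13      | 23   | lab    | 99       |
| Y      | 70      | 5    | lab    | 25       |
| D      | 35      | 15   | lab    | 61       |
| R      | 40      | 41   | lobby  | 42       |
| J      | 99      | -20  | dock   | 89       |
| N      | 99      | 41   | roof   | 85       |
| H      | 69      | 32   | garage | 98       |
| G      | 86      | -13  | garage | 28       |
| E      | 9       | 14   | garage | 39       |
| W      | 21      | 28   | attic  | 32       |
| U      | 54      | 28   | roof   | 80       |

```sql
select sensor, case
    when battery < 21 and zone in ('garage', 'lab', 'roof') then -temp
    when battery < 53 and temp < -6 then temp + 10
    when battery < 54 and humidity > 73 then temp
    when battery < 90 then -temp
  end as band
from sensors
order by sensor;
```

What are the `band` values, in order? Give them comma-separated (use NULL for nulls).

sensor=B: battery < 90 → -18
sensor=C: battery < 90 → -7
sensor=D: battery < 90 → -15
sensor=E: battery < 21 and zone in ('garage', 'lab', 'roof') → -14
sensor=G: battery < 90 → 13
sensor=H: battery < 90 → -32
sensor=J: (no match → NULL) → NULL
sensor=N: (no match → NULL) → NULL
sensor=R: battery < 90 → -41
sensor=T: battery < 21 and zone in ('garage', 'lab', 'roof') → -23
sensor=U: battery < 90 → -28
sensor=W: battery < 90 → -28
sensor=Y: battery < 90 → -5

-18, -7, -15, -14, 13, -32, NULL, NULL, -41, -23, -28, -28, -5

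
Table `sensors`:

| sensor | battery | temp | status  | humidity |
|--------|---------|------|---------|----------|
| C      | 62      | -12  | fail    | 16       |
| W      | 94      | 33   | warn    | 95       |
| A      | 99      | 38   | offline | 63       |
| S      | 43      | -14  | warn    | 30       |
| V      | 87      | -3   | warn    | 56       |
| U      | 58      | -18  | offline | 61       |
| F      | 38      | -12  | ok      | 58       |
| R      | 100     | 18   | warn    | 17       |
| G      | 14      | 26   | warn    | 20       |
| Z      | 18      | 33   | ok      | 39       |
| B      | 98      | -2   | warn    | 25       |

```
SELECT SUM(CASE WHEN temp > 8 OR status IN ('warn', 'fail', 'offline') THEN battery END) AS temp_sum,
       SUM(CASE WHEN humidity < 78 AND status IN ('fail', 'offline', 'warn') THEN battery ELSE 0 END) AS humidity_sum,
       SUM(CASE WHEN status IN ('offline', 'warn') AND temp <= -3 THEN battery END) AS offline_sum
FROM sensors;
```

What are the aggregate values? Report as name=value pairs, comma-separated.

temp_sum=673, humidity_sum=561, offline_sum=188

[temp_sum: temp > 8 OR status IN ('warn', 'fail', 'offline')]
sensor=C: ✓ → 62
sensor=W: ✓ → 94
sensor=A: ✓ → 99
sensor=S: ✓ → 43
sensor=V: ✓ → 87
sensor=U: ✓ → 58
sensor=F: ✗
sensor=R: ✓ → 100
sensor=G: ✓ → 14
sensor=Z: ✓ → 18
sensor=B: ✓ → 98
temp_sum = 62 + 94 + 99 + 43 + 87 + 58 + 100 + 14 + 18 + 98 = 673
—
[humidity_sum: humidity < 78 AND status IN ('fail', 'offline', 'warn')]
sensor=C: ✓ → 62
sensor=W: ✗
sensor=A: ✓ → 99
sensor=S: ✓ → 43
sensor=V: ✓ → 87
sensor=U: ✓ → 58
sensor=F: ✗
sensor=R: ✓ → 100
sensor=G: ✓ → 14
sensor=Z: ✗
sensor=B: ✓ → 98
humidity_sum = 62 + 99 + 43 + 87 + 58 + 100 + 14 + 98 = 561
—
[offline_sum: status IN ('offline', 'warn') AND temp <= -3]
sensor=C: ✗
sensor=W: ✗
sensor=A: ✗
sensor=S: ✓ → 43
sensor=V: ✓ → 87
sensor=U: ✓ → 58
sensor=F: ✗
sensor=R: ✗
sensor=G: ✗
sensor=Z: ✗
sensor=B: ✗
offline_sum = 43 + 87 + 58 = 188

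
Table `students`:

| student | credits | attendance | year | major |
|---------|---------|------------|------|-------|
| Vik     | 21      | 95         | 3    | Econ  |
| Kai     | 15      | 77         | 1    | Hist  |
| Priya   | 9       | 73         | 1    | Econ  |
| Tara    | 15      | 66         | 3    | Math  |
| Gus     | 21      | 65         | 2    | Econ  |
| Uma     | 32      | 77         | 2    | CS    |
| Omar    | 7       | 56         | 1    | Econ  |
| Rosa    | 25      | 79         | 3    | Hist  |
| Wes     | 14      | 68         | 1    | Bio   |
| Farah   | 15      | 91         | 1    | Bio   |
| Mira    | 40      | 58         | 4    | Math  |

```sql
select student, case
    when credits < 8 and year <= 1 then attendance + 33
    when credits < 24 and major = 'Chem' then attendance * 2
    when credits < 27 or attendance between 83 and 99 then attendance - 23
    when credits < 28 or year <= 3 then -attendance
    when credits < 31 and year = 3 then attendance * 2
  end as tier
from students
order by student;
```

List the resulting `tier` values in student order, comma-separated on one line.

68, 42, 54, NULL, 89, 50, 56, 43, -77, 72, 45

student=Farah: credits < 27 or attendance between 83 and 99 → 68
student=Gus: credits < 27 or attendance between 83 and 99 → 42
student=Kai: credits < 27 or attendance between 83 and 99 → 54
student=Mira: (no match → NULL) → NULL
student=Omar: credits < 8 and year <= 1 → 89
student=Priya: credits < 27 or attendance between 83 and 99 → 50
student=Rosa: credits < 27 or attendance between 83 and 99 → 56
student=Tara: credits < 27 or attendance between 83 and 99 → 43
student=Uma: credits < 28 or year <= 3 → -77
student=Vik: credits < 27 or attendance between 83 and 99 → 72
student=Wes: credits < 27 or attendance between 83 and 99 → 45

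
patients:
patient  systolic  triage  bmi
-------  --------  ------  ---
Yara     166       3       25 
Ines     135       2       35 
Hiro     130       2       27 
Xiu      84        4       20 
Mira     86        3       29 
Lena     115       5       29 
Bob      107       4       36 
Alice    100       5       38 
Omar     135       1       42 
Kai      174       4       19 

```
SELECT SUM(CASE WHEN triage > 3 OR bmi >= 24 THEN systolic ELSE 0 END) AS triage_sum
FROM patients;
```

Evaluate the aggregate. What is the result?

patient=Yara: ✓ → 166
patient=Ines: ✓ → 135
patient=Hiro: ✓ → 130
patient=Xiu: ✓ → 84
patient=Mira: ✓ → 86
patient=Lena: ✓ → 115
patient=Bob: ✓ → 107
patient=Alice: ✓ → 100
patient=Omar: ✓ → 135
patient=Kai: ✓ → 174
triage_sum = 166 + 135 + 130 + 84 + 86 + 115 + 107 + 100 + 135 + 174 = 1232

1232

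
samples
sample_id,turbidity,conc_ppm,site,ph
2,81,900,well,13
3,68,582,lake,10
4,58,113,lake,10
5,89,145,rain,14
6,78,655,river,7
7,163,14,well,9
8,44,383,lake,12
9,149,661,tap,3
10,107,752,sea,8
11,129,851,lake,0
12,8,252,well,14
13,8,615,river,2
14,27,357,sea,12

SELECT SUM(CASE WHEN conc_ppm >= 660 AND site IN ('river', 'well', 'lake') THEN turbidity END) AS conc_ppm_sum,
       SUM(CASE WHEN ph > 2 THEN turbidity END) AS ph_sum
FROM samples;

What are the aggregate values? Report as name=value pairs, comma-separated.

conc_ppm_sum=210, ph_sum=872

[conc_ppm_sum: conc_ppm >= 660 AND site IN ('river', 'well', 'lake')]
sample_id=2: ✓ → 81
sample_id=3: ✗
sample_id=4: ✗
sample_id=5: ✗
sample_id=6: ✗
sample_id=7: ✗
sample_id=8: ✗
sample_id=9: ✗
sample_id=10: ✗
sample_id=11: ✓ → 129
sample_id=12: ✗
sample_id=13: ✗
sample_id=14: ✗
conc_ppm_sum = 81 + 129 = 210
—
[ph_sum: ph > 2]
sample_id=2: ✓ → 81
sample_id=3: ✓ → 68
sample_id=4: ✓ → 58
sample_id=5: ✓ → 89
sample_id=6: ✓ → 78
sample_id=7: ✓ → 163
sample_id=8: ✓ → 44
sample_id=9: ✓ → 149
sample_id=10: ✓ → 107
sample_id=11: ✗
sample_id=12: ✓ → 8
sample_id=13: ✗
sample_id=14: ✓ → 27
ph_sum = 81 + 68 + 58 + 89 + 78 + 163 + 44 + 149 + 107 + 8 + 27 = 872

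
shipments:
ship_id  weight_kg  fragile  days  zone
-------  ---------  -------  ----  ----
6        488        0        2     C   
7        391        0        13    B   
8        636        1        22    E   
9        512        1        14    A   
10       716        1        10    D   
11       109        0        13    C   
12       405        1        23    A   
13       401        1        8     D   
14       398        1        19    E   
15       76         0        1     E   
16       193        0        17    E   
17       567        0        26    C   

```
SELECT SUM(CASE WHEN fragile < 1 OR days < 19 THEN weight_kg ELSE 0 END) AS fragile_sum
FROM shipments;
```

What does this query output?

ship_id=6: ✓ → 488
ship_id=7: ✓ → 391
ship_id=8: ✗
ship_id=9: ✓ → 512
ship_id=10: ✓ → 716
ship_id=11: ✓ → 109
ship_id=12: ✗
ship_id=13: ✓ → 401
ship_id=14: ✗
ship_id=15: ✓ → 76
ship_id=16: ✓ → 193
ship_id=17: ✓ → 567
fragile_sum = 488 + 391 + 512 + 716 + 109 + 401 + 76 + 193 + 567 = 3453

3453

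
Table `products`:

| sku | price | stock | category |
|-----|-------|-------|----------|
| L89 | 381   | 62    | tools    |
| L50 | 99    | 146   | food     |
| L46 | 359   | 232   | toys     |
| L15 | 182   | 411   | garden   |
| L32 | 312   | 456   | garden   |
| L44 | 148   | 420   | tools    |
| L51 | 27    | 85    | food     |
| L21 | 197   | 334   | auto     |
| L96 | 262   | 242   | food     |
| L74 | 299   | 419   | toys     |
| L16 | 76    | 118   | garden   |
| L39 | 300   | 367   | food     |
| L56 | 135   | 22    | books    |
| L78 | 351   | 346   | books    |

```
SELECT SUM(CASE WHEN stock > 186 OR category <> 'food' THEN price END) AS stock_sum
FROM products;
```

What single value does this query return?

3002

sku=L89: ✓ → 381
sku=L50: ✗
sku=L46: ✓ → 359
sku=L15: ✓ → 182
sku=L32: ✓ → 312
sku=L44: ✓ → 148
sku=L51: ✗
sku=L21: ✓ → 197
sku=L96: ✓ → 262
sku=L74: ✓ → 299
sku=L16: ✓ → 76
sku=L39: ✓ → 300
sku=L56: ✓ → 135
sku=L78: ✓ → 351
stock_sum = 381 + 359 + 182 + 312 + 148 + 197 + 262 + 299 + 76 + 300 + 135 + 351 = 3002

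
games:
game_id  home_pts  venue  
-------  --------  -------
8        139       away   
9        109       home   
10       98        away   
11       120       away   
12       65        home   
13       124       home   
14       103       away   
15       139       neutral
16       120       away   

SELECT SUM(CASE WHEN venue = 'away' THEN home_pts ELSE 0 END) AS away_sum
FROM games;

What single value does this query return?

580

game_id=8: ✓ → 139
game_id=9: ✗
game_id=10: ✓ → 98
game_id=11: ✓ → 120
game_id=12: ✗
game_id=13: ✗
game_id=14: ✓ → 103
game_id=15: ✗
game_id=16: ✓ → 120
away_sum = 139 + 98 + 120 + 103 + 120 = 580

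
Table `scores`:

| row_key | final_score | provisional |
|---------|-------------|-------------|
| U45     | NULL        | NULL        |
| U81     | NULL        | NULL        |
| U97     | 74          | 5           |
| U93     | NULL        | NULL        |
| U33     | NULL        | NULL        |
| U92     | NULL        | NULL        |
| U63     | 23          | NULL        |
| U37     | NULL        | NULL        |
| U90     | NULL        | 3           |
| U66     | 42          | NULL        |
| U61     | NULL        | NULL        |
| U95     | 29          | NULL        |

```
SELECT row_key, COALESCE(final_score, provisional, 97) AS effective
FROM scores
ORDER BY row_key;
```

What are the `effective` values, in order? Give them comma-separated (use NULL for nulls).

row_key=U33: final_score=NULL, provisional=NULL, → literal 97 → 97
row_key=U37: final_score=NULL, provisional=NULL, → literal 97 → 97
row_key=U45: final_score=NULL, provisional=NULL, → literal 97 → 97
row_key=U61: final_score=NULL, provisional=NULL, → literal 97 → 97
row_key=U63: final_score=23 → 23
row_key=U66: final_score=42 → 42
row_key=U81: final_score=NULL, provisional=NULL, → literal 97 → 97
row_key=U90: final_score=NULL, provisional=3 → 3
row_key=U92: final_score=NULL, provisional=NULL, → literal 97 → 97
row_key=U93: final_score=NULL, provisional=NULL, → literal 97 → 97
row_key=U95: final_score=29 → 29
row_key=U97: final_score=74 → 74

97, 97, 97, 97, 23, 42, 97, 3, 97, 97, 29, 74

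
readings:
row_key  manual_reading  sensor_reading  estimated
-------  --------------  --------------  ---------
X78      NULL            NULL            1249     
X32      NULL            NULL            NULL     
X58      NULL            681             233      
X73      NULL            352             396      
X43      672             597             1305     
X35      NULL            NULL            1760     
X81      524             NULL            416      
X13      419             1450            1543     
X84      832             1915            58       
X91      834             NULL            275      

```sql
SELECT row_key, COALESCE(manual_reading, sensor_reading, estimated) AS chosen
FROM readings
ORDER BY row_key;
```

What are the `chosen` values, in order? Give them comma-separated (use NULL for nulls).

419, NULL, 1760, 672, 681, 352, 1249, 524, 832, 834

row_key=X13: manual_reading=419 → 419
row_key=X32: manual_reading=NULL, sensor_reading=NULL, estimated=NULL (all NULL) → NULL
row_key=X35: manual_reading=NULL, sensor_reading=NULL, estimated=1760 → 1760
row_key=X43: manual_reading=672 → 672
row_key=X58: manual_reading=NULL, sensor_reading=681 → 681
row_key=X73: manual_reading=NULL, sensor_reading=352 → 352
row_key=X78: manual_reading=NULL, sensor_reading=NULL, estimated=1249 → 1249
row_key=X81: manual_reading=524 → 524
row_key=X84: manual_reading=832 → 832
row_key=X91: manual_reading=834 → 834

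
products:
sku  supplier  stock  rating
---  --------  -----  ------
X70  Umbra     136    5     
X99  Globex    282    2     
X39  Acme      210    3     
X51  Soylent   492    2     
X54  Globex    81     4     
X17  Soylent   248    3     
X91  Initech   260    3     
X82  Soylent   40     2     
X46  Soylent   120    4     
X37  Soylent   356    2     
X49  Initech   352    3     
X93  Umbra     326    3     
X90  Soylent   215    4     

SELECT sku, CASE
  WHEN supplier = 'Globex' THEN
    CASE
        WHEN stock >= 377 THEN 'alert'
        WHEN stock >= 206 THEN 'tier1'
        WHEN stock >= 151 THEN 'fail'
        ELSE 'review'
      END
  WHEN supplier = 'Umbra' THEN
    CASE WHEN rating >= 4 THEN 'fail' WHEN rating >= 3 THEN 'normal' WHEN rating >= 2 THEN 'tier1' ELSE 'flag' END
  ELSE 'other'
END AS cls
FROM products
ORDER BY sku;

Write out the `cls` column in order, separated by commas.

sku=X17: supplier='Soylent' → outer ELSE → other
sku=X37: supplier='Soylent' → outer ELSE → other
sku=X39: supplier='Acme' → outer ELSE → other
sku=X46: supplier='Soylent' → outer ELSE → other
sku=X49: supplier='Initech' → outer ELSE → other
sku=X51: supplier='Soylent' → outer ELSE → other
sku=X54: supplier='Globex' → inner[ELSE] → review
sku=X70: supplier='Umbra' → inner[rating >= 4] → fail
sku=X82: supplier='Soylent' → outer ELSE → other
sku=X90: supplier='Soylent' → outer ELSE → other
sku=X91: supplier='Initech' → outer ELSE → other
sku=X93: supplier='Umbra' → inner[rating >= 3] → normal
sku=X99: supplier='Globex' → inner[stock >= 206] → tier1

other, other, other, other, other, other, review, fail, other, other, other, normal, tier1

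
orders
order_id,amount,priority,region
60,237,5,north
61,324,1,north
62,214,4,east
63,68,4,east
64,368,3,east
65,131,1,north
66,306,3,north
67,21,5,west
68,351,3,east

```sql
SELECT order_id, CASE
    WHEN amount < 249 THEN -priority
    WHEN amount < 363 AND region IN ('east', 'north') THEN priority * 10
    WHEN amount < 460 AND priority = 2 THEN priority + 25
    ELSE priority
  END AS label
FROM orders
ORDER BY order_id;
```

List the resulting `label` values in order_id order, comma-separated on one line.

-5, 10, -4, -4, 3, -1, 30, -5, 30

order_id=60: amount < 249 → -5
order_id=61: amount < 363 AND region IN ('east', 'north') → 10
order_id=62: amount < 249 → -4
order_id=63: amount < 249 → -4
order_id=64: ELSE → 3
order_id=65: amount < 249 → -1
order_id=66: amount < 363 AND region IN ('east', 'north') → 30
order_id=67: amount < 249 → -5
order_id=68: amount < 363 AND region IN ('east', 'north') → 30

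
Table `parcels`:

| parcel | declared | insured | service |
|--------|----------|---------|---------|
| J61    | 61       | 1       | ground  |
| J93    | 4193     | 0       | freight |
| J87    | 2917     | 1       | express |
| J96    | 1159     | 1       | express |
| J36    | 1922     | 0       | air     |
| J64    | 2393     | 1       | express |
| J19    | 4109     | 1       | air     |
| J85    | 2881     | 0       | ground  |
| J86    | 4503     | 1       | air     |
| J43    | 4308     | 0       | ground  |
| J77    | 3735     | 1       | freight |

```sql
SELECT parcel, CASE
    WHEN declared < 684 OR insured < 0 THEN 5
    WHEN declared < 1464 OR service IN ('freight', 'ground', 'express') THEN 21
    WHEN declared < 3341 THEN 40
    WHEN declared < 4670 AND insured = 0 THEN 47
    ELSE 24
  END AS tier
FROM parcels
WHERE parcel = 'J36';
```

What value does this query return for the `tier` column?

parcel = J36: declared=1922, insured=0, service=air.
declared < 684 OR insured < 0 → false
declared < 1464 OR service IN ('freight', 'ground', 'express') → false
declared < 3341 → true → 40

40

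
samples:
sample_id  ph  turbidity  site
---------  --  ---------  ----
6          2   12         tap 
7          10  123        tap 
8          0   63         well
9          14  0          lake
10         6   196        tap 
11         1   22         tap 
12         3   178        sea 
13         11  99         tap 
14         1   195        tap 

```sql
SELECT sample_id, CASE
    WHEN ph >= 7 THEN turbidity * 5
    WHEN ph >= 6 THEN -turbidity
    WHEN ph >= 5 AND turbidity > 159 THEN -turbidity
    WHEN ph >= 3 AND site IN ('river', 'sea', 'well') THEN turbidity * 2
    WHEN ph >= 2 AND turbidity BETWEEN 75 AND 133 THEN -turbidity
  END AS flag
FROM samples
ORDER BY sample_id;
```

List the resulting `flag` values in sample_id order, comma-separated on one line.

NULL, 615, NULL, 0, -196, NULL, 356, 495, NULL

sample_id=6: (no match → NULL) → NULL
sample_id=7: ph >= 7 → 615
sample_id=8: (no match → NULL) → NULL
sample_id=9: ph >= 7 → 0
sample_id=10: ph >= 6 → -196
sample_id=11: (no match → NULL) → NULL
sample_id=12: ph >= 3 AND site IN ('river', 'sea', 'well') → 356
sample_id=13: ph >= 7 → 495
sample_id=14: (no match → NULL) → NULL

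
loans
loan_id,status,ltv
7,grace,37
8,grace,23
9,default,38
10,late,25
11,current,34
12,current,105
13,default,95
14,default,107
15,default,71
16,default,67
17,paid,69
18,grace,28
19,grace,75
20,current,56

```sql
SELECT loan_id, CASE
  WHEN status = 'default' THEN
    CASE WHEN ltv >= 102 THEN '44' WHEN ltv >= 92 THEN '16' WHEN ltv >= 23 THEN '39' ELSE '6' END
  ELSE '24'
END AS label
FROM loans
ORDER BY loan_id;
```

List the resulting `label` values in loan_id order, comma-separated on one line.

loan_id=7: status='grace' → outer ELSE → 24
loan_id=8: status='grace' → outer ELSE → 24
loan_id=9: status='default' → inner[ltv >= 23] → 39
loan_id=10: status='late' → outer ELSE → 24
loan_id=11: status='current' → outer ELSE → 24
loan_id=12: status='current' → outer ELSE → 24
loan_id=13: status='default' → inner[ltv >= 92] → 16
loan_id=14: status='default' → inner[ltv >= 102] → 44
loan_id=15: status='default' → inner[ltv >= 23] → 39
loan_id=16: status='default' → inner[ltv >= 23] → 39
loan_id=17: status='paid' → outer ELSE → 24
loan_id=18: status='grace' → outer ELSE → 24
loan_id=19: status='grace' → outer ELSE → 24
loan_id=20: status='current' → outer ELSE → 24

24, 24, 39, 24, 24, 24, 16, 44, 39, 39, 24, 24, 24, 24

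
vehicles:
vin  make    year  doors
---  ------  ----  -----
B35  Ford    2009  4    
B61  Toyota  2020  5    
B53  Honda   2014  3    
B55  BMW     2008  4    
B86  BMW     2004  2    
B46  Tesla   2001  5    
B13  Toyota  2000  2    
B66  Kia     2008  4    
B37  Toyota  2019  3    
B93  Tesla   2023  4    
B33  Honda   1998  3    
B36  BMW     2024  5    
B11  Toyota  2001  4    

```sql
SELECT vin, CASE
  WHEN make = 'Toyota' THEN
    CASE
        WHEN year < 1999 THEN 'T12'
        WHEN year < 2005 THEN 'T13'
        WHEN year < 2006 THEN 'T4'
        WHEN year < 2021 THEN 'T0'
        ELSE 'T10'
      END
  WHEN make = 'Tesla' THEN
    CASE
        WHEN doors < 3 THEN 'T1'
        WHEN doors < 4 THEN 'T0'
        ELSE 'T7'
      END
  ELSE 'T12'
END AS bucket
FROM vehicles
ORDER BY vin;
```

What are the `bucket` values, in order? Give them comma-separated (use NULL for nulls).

T13, T13, T12, T12, T12, T0, T7, T12, T12, T0, T12, T12, T7

vin=B11: make='Toyota' → inner[year < 2005] → T13
vin=B13: make='Toyota' → inner[year < 2005] → T13
vin=B33: make='Honda' → outer ELSE → T12
vin=B35: make='Ford' → outer ELSE → T12
vin=B36: make='BMW' → outer ELSE → T12
vin=B37: make='Toyota' → inner[year < 2021] → T0
vin=B46: make='Tesla' → inner[ELSE] → T7
vin=B53: make='Honda' → outer ELSE → T12
vin=B55: make='BMW' → outer ELSE → T12
vin=B61: make='Toyota' → inner[year < 2021] → T0
vin=B66: make='Kia' → outer ELSE → T12
vin=B86: make='BMW' → outer ELSE → T12
vin=B93: make='Tesla' → inner[ELSE] → T7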